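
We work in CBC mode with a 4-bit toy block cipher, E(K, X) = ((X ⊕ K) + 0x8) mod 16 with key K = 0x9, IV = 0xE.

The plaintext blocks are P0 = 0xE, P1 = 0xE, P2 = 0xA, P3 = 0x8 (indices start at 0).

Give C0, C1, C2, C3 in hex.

CBC encryption: C_i = E(K, P_i ⊕ C_{i−1}), with C_{−1} = IV.
C0: P0 ⊕ 0xE = 0x0; E(K, 0x0) = 0x1.
C1: P1 ⊕ 0x1 = 0xF; E(K, 0xF) = 0xE.
C2: P2 ⊕ 0xE = 0x4; E(K, 0x4) = 0x5.
C3: P3 ⊕ 0x5 = 0xD; E(K, 0xD) = 0xC.

C0 = 0x1, C1 = 0xE, C2 = 0x5, C3 = 0xC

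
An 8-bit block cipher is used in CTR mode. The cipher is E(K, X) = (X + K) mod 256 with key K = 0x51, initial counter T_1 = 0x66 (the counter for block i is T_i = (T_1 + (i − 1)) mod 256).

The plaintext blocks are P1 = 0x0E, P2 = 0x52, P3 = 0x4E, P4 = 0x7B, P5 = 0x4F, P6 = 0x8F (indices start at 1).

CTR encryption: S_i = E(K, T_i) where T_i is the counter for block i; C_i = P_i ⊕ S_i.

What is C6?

C1: T = 0x66, S = E(K, T) = 0xB7; 0x0E ⊕ 0xB7 = 0xB9.
C2: T = 0x67, S = E(K, T) = 0xB8; 0x52 ⊕ 0xB8 = 0xEA.
C3: T = 0x68, S = E(K, T) = 0xB9; 0x4E ⊕ 0xB9 = 0xF7.
C4: T = 0x69, S = E(K, T) = 0xBA; 0x7B ⊕ 0xBA = 0xC1.
C5: T = 0x6A, S = E(K, T) = 0xBB; 0x4F ⊕ 0xBB = 0xF4.
C6: T = 0x6B, S = E(K, T) = 0xBC; 0x8F ⊕ 0xBC = 0x33.

C6 = 0x33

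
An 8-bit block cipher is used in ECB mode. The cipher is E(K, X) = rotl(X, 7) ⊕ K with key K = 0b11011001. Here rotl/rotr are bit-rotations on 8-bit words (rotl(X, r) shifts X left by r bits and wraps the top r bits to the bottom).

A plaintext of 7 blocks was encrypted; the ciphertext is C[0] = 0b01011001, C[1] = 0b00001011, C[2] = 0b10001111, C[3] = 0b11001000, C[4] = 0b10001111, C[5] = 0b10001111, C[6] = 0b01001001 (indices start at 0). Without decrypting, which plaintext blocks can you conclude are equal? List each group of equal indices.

P[2] = P[4] = P[5]

ECB encrypts each block independently with the same key, so equal ciphertext blocks imply equal plaintext blocks.
C[2] = C[4] = C[5] = 0b10001111, so P[2] = P[4] = P[5].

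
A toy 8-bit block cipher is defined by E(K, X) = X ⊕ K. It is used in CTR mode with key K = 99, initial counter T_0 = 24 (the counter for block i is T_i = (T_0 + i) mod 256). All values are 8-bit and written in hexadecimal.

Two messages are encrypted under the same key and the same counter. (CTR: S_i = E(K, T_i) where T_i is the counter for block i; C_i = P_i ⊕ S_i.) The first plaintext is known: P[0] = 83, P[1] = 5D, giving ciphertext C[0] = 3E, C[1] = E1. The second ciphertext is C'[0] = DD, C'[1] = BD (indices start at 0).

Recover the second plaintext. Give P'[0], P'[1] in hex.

In CTR with a reused counter, both messages share the same keystream S_i, so C_i ⊕ C'_i = P_i ⊕ P'_i and thus P'_i = P_i ⊕ C_i ⊕ C'_i.
P'[0]: 83 ⊕ 3E ⊕ DD = 60.
P'[1]: 5D ⊕ E1 ⊕ BD = 01.

P'[0] = 60, P'[1] = 01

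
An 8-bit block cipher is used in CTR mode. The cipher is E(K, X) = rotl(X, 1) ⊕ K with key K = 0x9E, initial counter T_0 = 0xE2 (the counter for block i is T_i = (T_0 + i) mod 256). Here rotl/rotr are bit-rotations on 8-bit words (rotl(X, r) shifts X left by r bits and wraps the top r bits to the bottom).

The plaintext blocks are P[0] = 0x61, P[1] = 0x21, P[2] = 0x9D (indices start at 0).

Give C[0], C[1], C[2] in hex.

CTR encryption: S_i = E(K, T_i) where T_i is the counter for block i; C_i = P_i ⊕ S_i.
C[0]: T = 0xE2, S = E(K, T) = 0x5B; 0x61 ⊕ 0x5B = 0x3A.
C[1]: T = 0xE3, S = E(K, T) = 0x59; 0x21 ⊕ 0x59 = 0x78.
C[2]: T = 0xE4, S = E(K, T) = 0x57; 0x9D ⊕ 0x57 = 0xCA.

C[0] = 0x3A, C[1] = 0x78, C[2] = 0xCA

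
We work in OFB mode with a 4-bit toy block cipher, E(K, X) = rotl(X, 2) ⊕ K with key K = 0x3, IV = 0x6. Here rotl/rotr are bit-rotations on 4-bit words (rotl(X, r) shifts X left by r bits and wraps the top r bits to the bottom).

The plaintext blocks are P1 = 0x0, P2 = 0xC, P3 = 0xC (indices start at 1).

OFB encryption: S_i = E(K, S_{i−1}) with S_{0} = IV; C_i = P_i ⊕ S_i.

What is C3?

C3 = 0x9

C1: S = E(K, 0x6) = 0xA; 0x0 ⊕ 0xA = 0xA.
C2: S = E(K, 0xA) = 0x9; 0xC ⊕ 0x9 = 0x5.
C3: S = E(K, 0x9) = 0x5; 0xC ⊕ 0x5 = 0x9.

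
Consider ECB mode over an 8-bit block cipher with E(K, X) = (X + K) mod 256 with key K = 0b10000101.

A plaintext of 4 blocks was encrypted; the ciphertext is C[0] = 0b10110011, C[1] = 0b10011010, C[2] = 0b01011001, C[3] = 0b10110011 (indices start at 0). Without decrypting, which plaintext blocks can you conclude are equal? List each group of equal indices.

ECB encrypts each block independently with the same key, so equal ciphertext blocks imply equal plaintext blocks.
C[0] = C[3] = 0b10110011, so P[0] = P[3].

P[0] = P[3]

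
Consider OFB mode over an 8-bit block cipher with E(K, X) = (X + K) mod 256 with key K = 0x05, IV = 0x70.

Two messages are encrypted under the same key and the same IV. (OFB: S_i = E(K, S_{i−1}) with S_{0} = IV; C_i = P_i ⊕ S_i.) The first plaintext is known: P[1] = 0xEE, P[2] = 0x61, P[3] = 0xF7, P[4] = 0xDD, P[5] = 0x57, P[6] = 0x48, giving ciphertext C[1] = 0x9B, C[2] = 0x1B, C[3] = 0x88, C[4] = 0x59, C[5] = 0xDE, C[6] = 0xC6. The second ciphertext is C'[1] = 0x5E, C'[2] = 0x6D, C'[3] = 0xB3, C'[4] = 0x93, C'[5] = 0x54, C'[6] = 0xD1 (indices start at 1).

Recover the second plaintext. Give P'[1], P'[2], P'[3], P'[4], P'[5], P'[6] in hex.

P'[1] = 0x2B, P'[2] = 0x17, P'[3] = 0xCC, P'[4] = 0x17, P'[5] = 0xDD, P'[6] = 0x5F

In OFB with a reused IV, both messages share the same keystream S_i, so C_i ⊕ C'_i = P_i ⊕ P'_i and thus P'_i = P_i ⊕ C_i ⊕ C'_i.
P'[1]: 0xEE ⊕ 0x9B ⊕ 0x5E = 0x2B.
P'[2]: 0x61 ⊕ 0x1B ⊕ 0x6D = 0x17.
P'[3]: 0xF7 ⊕ 0x88 ⊕ 0xB3 = 0xCC.
P'[4]: 0xDD ⊕ 0x59 ⊕ 0x93 = 0x17.
P'[5]: 0x57 ⊕ 0xDE ⊕ 0x54 = 0xDD.
P'[6]: 0x48 ⊕ 0xC6 ⊕ 0xD1 = 0x5F.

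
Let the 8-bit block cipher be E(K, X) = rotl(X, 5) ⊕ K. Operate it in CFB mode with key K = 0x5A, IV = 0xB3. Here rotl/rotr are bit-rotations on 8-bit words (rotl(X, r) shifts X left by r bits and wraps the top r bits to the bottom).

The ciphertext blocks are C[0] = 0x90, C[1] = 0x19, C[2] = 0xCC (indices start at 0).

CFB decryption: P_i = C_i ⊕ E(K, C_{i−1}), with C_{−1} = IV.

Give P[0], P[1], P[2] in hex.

P[0]: E(K, 0xB3) = 0x2C; 0x90 ⊕ 0x2C = 0xBC.
P[1]: E(K, 0x90) = 0x48; 0x19 ⊕ 0x48 = 0x51.
P[2]: E(K, 0x19) = 0x79; 0xCC ⊕ 0x79 = 0xB5.

P[0] = 0xBC, P[1] = 0x51, P[2] = 0xB5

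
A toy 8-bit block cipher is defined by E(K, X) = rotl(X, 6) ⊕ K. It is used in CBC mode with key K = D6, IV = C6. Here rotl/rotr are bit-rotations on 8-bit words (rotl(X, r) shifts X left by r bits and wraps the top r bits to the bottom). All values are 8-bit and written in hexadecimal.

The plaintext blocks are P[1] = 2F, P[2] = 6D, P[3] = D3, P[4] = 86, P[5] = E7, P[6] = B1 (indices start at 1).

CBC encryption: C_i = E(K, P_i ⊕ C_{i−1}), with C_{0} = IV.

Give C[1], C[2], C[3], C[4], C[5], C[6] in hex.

C[1] = AC, C[2] = A6, C[3] = 8B, C[4] = 95, C[5] = 4A, C[6] = 28

C[1]: P[1] ⊕ C6 = E9; E(K, E9) = AC.
C[2]: P[2] ⊕ AC = C1; E(K, C1) = A6.
C[3]: P[3] ⊕ A6 = 75; E(K, 75) = 8B.
C[4]: P[4] ⊕ 8B = 0D; E(K, 0D) = 95.
C[5]: P[5] ⊕ 95 = 72; E(K, 72) = 4A.
C[6]: P[6] ⊕ 4A = FB; E(K, FB) = 28.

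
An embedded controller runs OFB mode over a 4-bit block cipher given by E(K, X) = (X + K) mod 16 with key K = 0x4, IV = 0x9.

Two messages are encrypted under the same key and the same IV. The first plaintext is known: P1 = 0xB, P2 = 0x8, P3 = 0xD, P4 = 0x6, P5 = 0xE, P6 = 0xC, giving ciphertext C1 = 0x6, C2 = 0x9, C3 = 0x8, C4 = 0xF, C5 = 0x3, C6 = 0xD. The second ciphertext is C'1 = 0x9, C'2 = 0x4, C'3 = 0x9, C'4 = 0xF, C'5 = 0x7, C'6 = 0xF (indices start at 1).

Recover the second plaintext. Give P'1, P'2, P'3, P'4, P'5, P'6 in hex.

In OFB with a reused IV, both messages share the same keystream S_i, so C_i ⊕ C'_i = P_i ⊕ P'_i and thus P'_i = P_i ⊕ C_i ⊕ C'_i.
P'1: 0xB ⊕ 0x6 ⊕ 0x9 = 0x4.
P'2: 0x8 ⊕ 0x9 ⊕ 0x4 = 0x5.
P'3: 0xD ⊕ 0x8 ⊕ 0x9 = 0xC.
P'4: 0x6 ⊕ 0xF ⊕ 0xF = 0x6.
P'5: 0xE ⊕ 0x3 ⊕ 0x7 = 0xA.
P'6: 0xC ⊕ 0xD ⊕ 0xF = 0xE.

P'1 = 0x4, P'2 = 0x5, P'3 = 0xC, P'4 = 0x6, P'5 = 0xA, P'6 = 0xE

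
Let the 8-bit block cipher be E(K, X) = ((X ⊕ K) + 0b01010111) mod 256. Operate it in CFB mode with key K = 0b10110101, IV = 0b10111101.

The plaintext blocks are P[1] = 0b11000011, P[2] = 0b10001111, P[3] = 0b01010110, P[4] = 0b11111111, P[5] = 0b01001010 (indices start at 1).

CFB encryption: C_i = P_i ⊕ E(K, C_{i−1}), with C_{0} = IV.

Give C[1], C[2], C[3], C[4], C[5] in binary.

C[1] = 0b10011100, C[2] = 0b00001111, C[3] = 0b01000111, C[4] = 0b10110110, C[5] = 0b00010000

C[1]: E(K, 0b10111101) = 0b01011111; 0b11000011 ⊕ 0b01011111 = 0b10011100.
C[2]: E(K, 0b10011100) = 0b10000000; 0b10001111 ⊕ 0b10000000 = 0b00001111.
C[3]: E(K, 0b00001111) = 0b00010001; 0b01010110 ⊕ 0b00010001 = 0b01000111.
C[4]: E(K, 0b01000111) = 0b01001001; 0b11111111 ⊕ 0b01001001 = 0b10110110.
C[5]: E(K, 0b10110110) = 0b01011010; 0b01001010 ⊕ 0b01011010 = 0b00010000.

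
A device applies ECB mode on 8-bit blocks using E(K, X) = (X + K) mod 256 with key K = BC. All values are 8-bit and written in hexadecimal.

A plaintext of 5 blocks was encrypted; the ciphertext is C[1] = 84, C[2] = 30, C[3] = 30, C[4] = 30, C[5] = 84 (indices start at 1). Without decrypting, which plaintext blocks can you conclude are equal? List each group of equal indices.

ECB encrypts each block independently with the same key, so equal ciphertext blocks imply equal plaintext blocks.
C[1] = C[5] = 84, so P[1] = P[5].
C[2] = C[3] = C[4] = 30, so P[2] = P[3] = P[4].

P[1] = P[5]; P[2] = P[3] = P[4]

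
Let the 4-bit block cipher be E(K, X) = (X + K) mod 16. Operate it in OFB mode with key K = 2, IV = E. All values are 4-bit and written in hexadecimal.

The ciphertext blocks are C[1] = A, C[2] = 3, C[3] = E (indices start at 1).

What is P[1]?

P[1] = A

OFB decryption: S_i = E(K, S_{i−1}) with S_{0} = IV; P_i = C_i ⊕ S_i.
P[1]: S = E(K, E) = 0; A ⊕ 0 = A.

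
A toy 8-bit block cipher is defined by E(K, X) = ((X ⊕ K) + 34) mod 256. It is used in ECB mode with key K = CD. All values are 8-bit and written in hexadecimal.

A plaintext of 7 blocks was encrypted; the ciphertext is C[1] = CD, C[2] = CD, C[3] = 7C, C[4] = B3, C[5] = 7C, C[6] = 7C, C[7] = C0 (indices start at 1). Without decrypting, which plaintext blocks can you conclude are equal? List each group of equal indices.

ECB encrypts each block independently with the same key, so equal ciphertext blocks imply equal plaintext blocks.
C[1] = C[2] = CD, so P[1] = P[2].
C[3] = C[5] = C[6] = 7C, so P[3] = P[5] = P[6].

P[1] = P[2]; P[3] = P[5] = P[6]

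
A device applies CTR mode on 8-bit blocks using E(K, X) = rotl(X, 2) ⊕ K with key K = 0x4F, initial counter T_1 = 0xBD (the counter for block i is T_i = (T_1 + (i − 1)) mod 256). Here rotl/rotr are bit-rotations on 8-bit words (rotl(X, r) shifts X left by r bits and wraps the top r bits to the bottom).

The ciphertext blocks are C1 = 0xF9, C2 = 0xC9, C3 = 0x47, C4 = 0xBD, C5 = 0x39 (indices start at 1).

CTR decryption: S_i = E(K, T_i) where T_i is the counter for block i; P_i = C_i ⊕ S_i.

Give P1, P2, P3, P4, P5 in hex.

P1: T = 0xBD, S = E(K, T) = 0xB9; 0xF9 ⊕ 0xB9 = 0x40.
P2: T = 0xBE, S = E(K, T) = 0xB5; 0xC9 ⊕ 0xB5 = 0x7C.
P3: T = 0xBF, S = E(K, T) = 0xB1; 0x47 ⊕ 0xB1 = 0xF6.
P4: T = 0xC0, S = E(K, T) = 0x4C; 0xBD ⊕ 0x4C = 0xF1.
P5: T = 0xC1, S = E(K, T) = 0x48; 0x39 ⊕ 0x48 = 0x71.

P1 = 0x40, P2 = 0x7C, P3 = 0xF6, P4 = 0xF1, P5 = 0x71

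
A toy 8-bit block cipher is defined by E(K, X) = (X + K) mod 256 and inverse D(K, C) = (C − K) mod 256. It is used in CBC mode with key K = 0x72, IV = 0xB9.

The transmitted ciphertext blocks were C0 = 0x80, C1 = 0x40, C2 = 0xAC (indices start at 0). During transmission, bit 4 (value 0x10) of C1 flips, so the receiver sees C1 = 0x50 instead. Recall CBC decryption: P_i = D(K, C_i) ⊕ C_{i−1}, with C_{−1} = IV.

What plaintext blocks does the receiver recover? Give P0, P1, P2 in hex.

P0 = 0xB7, P1 = 0x5E, P2 = 0x6A

Only C1 changed, to 0x50. In CBC, a change in C_i garbles P_i and flips the same bit in P_{i+1}. Decrypting the received ciphertext:
P0: D(K, 0x80) = 0x0E; 0x0E ⊕ 0xB9 = 0xB7.
P1: D(K, 0x50) = 0xDE; 0xDE ⊕ 0x80 = 0x5E.
P2: D(K, 0xAC) = 0x3A; 0x3A ⊕ 0x50 = 0x6A.
Blocks that differ from the original plaintext: P1, P2.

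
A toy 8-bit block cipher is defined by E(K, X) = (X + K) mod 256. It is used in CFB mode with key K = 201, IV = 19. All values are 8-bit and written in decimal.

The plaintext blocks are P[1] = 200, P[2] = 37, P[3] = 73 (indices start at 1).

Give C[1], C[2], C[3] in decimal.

CFB encryption: C_i = P_i ⊕ E(K, C_{i−1}), with C_{0} = IV.
C[1]: E(K, 19) = 220; 200 ⊕ 220 = 20.
C[2]: E(K, 20) = 221; 37 ⊕ 221 = 248.
C[3]: E(K, 248) = 193; 73 ⊕ 193 = 136.

C[1] = 20, C[2] = 248, C[3] = 136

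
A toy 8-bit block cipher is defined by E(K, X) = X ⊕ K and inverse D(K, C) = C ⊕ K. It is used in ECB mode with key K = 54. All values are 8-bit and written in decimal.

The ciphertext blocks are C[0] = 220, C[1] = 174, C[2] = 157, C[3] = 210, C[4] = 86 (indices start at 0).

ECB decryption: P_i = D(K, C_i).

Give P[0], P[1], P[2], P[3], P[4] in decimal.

P[0] = 234, P[1] = 152, P[2] = 171, P[3] = 228, P[4] = 96

P[0]: D(K, 220) = 234.
P[1]: D(K, 174) = 152.
P[2]: D(K, 157) = 171.
P[3]: D(K, 210) = 228.
P[4]: D(K, 86) = 96.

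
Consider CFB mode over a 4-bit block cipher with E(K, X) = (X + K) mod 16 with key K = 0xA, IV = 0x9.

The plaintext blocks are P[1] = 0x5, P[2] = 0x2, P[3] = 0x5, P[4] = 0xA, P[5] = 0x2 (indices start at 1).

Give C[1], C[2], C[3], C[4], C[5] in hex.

C[1] = 0x6, C[2] = 0x2, C[3] = 0x9, C[4] = 0x9, C[5] = 0x1

CFB encryption: C_i = P_i ⊕ E(K, C_{i−1}), with C_{0} = IV.
C[1]: E(K, 0x9) = 0x3; 0x5 ⊕ 0x3 = 0x6.
C[2]: E(K, 0x6) = 0x0; 0x2 ⊕ 0x0 = 0x2.
C[3]: E(K, 0x2) = 0xC; 0x5 ⊕ 0xC = 0x9.
C[4]: E(K, 0x9) = 0x3; 0xA ⊕ 0x3 = 0x9.
C[5]: E(K, 0x9) = 0x3; 0x2 ⊕ 0x3 = 0x1.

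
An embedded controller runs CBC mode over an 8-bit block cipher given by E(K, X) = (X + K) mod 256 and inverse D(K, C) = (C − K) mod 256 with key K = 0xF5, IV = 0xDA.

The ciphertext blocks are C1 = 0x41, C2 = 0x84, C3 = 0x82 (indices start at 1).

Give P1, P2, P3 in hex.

P1 = 0x96, P2 = 0xCE, P3 = 0x09

CBC decryption: P_i = D(K, C_i) ⊕ C_{i−1}, with C_{0} = IV.
P1: D(K, 0x41) = 0x4C; 0x4C ⊕ 0xDA = 0x96.
P2: D(K, 0x84) = 0x8F; 0x8F ⊕ 0x41 = 0xCE.
P3: D(K, 0x82) = 0x8D; 0x8D ⊕ 0x84 = 0x09.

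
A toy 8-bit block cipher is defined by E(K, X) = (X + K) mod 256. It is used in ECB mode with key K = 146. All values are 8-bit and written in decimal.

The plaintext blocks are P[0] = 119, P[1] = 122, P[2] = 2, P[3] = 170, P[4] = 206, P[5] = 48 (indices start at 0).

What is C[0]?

C[0] = 9

ECB encryption: C_i = E(K, P_i).
C[0]: E(K, 119) = 9.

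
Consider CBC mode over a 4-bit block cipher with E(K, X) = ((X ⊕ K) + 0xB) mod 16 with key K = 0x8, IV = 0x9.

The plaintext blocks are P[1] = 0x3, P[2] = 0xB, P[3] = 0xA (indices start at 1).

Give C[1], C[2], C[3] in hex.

C[1] = 0xD, C[2] = 0x9, C[3] = 0x6

CBC encryption: C_i = E(K, P_i ⊕ C_{i−1}), with C_{0} = IV.
C[1]: P[1] ⊕ 0x9 = 0xA; E(K, 0xA) = 0xD.
C[2]: P[2] ⊕ 0xD = 0x6; E(K, 0x6) = 0x9.
C[3]: P[3] ⊕ 0x9 = 0x3; E(K, 0x3) = 0x6.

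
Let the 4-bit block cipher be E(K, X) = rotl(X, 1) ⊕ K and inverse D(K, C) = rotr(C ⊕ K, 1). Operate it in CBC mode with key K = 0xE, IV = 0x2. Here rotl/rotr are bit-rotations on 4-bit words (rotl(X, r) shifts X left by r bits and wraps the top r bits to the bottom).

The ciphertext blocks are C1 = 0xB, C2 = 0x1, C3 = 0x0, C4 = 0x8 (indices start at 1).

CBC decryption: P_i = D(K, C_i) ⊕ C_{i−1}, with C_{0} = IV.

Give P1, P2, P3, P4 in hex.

P1: D(K, 0xB) = 0xA; 0xA ⊕ 0x2 = 0x8.
P2: D(K, 0x1) = 0xF; 0xF ⊕ 0xB = 0x4.
P3: D(K, 0x0) = 0x7; 0x7 ⊕ 0x1 = 0x6.
P4: D(K, 0x8) = 0x3; 0x3 ⊕ 0x0 = 0x3.

P1 = 0x8, P2 = 0x4, P3 = 0x6, P4 = 0x3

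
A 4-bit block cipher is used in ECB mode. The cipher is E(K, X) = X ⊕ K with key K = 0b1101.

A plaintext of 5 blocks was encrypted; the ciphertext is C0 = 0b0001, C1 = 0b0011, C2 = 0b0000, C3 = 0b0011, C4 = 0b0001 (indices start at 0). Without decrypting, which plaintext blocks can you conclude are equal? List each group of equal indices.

ECB encrypts each block independently with the same key, so equal ciphertext blocks imply equal plaintext blocks.
C0 = C4 = 0b0001, so P0 = P4.
C1 = C3 = 0b0011, so P1 = P3.

P0 = P4; P1 = P3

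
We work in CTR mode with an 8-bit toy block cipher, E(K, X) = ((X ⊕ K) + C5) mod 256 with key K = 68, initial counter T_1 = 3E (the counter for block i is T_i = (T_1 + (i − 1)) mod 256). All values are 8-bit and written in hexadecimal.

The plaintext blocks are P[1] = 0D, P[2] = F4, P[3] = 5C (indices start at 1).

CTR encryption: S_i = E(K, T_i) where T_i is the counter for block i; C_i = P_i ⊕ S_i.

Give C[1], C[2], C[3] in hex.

C[1] = 16, C[2] = E8, C[3] = B1

C[1]: T = 3E, S = E(K, T) = 1B; 0D ⊕ 1B = 16.
C[2]: T = 3F, S = E(K, T) = 1C; F4 ⊕ 1C = E8.
C[3]: T = 40, S = E(K, T) = ED; 5C ⊕ ED = B1.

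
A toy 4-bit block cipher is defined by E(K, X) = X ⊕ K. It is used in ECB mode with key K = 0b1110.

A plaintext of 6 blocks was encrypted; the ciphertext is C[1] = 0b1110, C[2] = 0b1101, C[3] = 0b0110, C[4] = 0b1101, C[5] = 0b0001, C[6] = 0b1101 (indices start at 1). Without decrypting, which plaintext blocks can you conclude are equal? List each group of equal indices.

P[2] = P[4] = P[6]

ECB encrypts each block independently with the same key, so equal ciphertext blocks imply equal plaintext blocks.
C[2] = C[4] = C[6] = 0b1101, so P[2] = P[4] = P[6].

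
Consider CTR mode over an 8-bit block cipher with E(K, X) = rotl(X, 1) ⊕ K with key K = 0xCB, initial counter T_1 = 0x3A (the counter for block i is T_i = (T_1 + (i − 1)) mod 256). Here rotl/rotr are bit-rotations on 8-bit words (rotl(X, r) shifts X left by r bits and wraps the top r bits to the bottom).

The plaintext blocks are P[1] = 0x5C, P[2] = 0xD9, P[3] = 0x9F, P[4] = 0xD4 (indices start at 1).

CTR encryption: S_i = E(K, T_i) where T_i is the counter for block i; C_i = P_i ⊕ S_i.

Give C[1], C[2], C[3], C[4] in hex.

C[1]: T = 0x3A, S = E(K, T) = 0xBF; 0x5C ⊕ 0xBF = 0xE3.
C[2]: T = 0x3B, S = E(K, T) = 0xBD; 0xD9 ⊕ 0xBD = 0x64.
C[3]: T = 0x3C, S = E(K, T) = 0xB3; 0x9F ⊕ 0xB3 = 0x2C.
C[4]: T = 0x3D, S = E(K, T) = 0xB1; 0xD4 ⊕ 0xB1 = 0x65.

C[1] = 0xE3, C[2] = 0x64, C[3] = 0x2C, C[4] = 0x65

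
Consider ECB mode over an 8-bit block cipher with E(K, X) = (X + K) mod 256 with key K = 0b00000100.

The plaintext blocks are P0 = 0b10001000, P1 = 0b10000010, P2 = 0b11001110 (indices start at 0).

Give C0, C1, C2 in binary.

C0 = 0b10001100, C1 = 0b10000110, C2 = 0b11010010

ECB encryption: C_i = E(K, P_i).
C0: E(K, 0b10001000) = 0b10001100.
C1: E(K, 0b10000010) = 0b10000110.
C2: E(K, 0b11001110) = 0b11010010.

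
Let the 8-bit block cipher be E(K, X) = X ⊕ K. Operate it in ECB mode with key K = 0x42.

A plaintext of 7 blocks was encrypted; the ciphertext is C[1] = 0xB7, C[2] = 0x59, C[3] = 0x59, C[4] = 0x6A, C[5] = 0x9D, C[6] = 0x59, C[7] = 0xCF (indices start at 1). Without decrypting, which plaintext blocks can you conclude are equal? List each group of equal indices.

ECB encrypts each block independently with the same key, so equal ciphertext blocks imply equal plaintext blocks.
C[2] = C[3] = C[6] = 0x59, so P[2] = P[3] = P[6].

P[2] = P[3] = P[6]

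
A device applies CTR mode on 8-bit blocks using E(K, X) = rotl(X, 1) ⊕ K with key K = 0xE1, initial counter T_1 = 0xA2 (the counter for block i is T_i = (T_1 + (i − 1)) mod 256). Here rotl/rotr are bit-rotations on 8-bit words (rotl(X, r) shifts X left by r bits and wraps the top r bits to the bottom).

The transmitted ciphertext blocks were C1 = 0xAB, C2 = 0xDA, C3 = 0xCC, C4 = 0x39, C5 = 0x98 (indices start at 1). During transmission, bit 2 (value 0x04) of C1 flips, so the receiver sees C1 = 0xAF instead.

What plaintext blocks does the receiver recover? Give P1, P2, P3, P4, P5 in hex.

P1 = 0x0B, P2 = 0x7C, P3 = 0x64, P4 = 0x93, P5 = 0x34

CTR decryption: S_i = E(K, T_i) where T_i is the counter for block i; P_i = C_i ⊕ S_i.
Only C1 changed, to 0xAF. In CTR, a change in C_i flips the same bit in P_i only; the keystream is unaffected. Decrypting the received ciphertext:
P1: T = 0xA2, S = E(K, T) = 0xA4; 0xAF ⊕ 0xA4 = 0x0B.
P2: T = 0xA3, S = E(K, T) = 0xA6; 0xDA ⊕ 0xA6 = 0x7C.
P3: T = 0xA4, S = E(K, T) = 0xA8; 0xCC ⊕ 0xA8 = 0x64.
P4: T = 0xA5, S = E(K, T) = 0xAA; 0x39 ⊕ 0xAA = 0x93.
P5: T = 0xA6, S = E(K, T) = 0xAC; 0x98 ⊕ 0xAC = 0x34.
Blocks that differ from the original plaintext: P1.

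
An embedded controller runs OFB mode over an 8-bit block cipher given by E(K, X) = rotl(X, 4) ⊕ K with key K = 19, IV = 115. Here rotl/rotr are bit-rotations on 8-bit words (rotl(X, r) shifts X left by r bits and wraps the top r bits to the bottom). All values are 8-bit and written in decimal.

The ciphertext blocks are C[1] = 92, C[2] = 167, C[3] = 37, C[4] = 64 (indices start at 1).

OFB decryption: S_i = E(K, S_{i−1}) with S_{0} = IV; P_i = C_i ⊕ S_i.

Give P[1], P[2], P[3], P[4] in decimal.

P[1] = 120, P[2] = 246, P[3] = 35, P[4] = 51

P[1]: S = E(K, 115) = 36; 92 ⊕ 36 = 120.
P[2]: S = E(K, 36) = 81; 167 ⊕ 81 = 246.
P[3]: S = E(K, 81) = 6; 37 ⊕ 6 = 35.
P[4]: S = E(K, 6) = 115; 64 ⊕ 115 = 51.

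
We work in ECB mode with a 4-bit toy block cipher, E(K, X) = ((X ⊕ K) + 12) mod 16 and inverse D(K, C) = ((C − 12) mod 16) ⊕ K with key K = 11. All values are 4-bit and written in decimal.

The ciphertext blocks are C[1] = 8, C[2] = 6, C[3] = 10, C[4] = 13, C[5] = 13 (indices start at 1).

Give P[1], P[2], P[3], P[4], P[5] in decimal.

ECB decryption: P_i = D(K, C_i).
P[1]: D(K, 8) = 7.
P[2]: D(K, 6) = 1.
P[3]: D(K, 10) = 5.
P[4]: D(K, 13) = 10.
P[5]: D(K, 13) = 10.

P[1] = 7, P[2] = 1, P[3] = 5, P[4] = 10, P[5] = 10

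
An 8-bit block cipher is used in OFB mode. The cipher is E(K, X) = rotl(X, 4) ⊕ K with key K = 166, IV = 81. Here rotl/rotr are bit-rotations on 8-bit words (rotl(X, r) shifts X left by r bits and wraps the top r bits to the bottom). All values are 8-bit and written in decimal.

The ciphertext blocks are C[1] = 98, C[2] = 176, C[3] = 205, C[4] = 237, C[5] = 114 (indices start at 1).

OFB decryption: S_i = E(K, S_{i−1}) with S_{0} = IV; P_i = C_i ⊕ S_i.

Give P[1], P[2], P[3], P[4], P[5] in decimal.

P[1]: S = E(K, 81) = 179; 98 ⊕ 179 = 209.
P[2]: S = E(K, 179) = 157; 176 ⊕ 157 = 45.
P[3]: S = E(K, 157) = 127; 205 ⊕ 127 = 178.
P[4]: S = E(K, 127) = 81; 237 ⊕ 81 = 188.
P[5]: S = E(K, 81) = 179; 114 ⊕ 179 = 193.

P[1] = 209, P[2] = 45, P[3] = 178, P[4] = 188, P[5] = 193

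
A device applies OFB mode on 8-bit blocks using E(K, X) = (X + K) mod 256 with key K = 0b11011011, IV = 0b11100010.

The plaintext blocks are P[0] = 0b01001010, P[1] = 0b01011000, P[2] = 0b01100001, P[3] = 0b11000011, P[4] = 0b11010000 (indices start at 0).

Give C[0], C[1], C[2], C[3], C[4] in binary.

C[0] = 0b11110111, C[1] = 0b11000000, C[2] = 0b00010010, C[3] = 0b10001101, C[4] = 0b11111001

OFB encryption: S_i = E(K, S_{i−1}) with S_{−1} = IV; C_i = P_i ⊕ S_i.
C[0]: S = E(K, 0b11100010) = 0b10111101; 0b01001010 ⊕ 0b10111101 = 0b11110111.
C[1]: S = E(K, 0b10111101) = 0b10011000; 0b01011000 ⊕ 0b10011000 = 0b11000000.
C[2]: S = E(K, 0b10011000) = 0b01110011; 0b01100001 ⊕ 0b01110011 = 0b00010010.
C[3]: S = E(K, 0b01110011) = 0b01001110; 0b11000011 ⊕ 0b01001110 = 0b10001101.
C[4]: S = E(K, 0b01001110) = 0b00101001; 0b11010000 ⊕ 0b00101001 = 0b11111001.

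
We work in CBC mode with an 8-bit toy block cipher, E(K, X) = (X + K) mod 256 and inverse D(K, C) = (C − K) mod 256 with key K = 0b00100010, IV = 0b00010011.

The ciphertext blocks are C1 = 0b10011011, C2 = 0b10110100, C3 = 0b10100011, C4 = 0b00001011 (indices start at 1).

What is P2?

CBC decryption: P_i = D(K, C_i) ⊕ C_{i−1}, with C_{0} = IV.
P2: D(K, 0b10110100) = 0b10010010; 0b10010010 ⊕ 0b10011011 = 0b00001001.

P2 = 0b00001001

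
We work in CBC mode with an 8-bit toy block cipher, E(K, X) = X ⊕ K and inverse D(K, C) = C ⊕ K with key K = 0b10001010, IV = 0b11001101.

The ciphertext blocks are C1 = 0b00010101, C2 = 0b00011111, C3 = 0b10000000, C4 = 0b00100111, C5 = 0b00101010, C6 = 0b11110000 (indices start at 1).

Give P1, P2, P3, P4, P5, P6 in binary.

CBC decryption: P_i = D(K, C_i) ⊕ C_{i−1}, with C_{0} = IV.
P1: D(K, 0b00010101) = 0b10011111; 0b10011111 ⊕ 0b11001101 = 0b01010010.
P2: D(K, 0b00011111) = 0b10010101; 0b10010101 ⊕ 0b00010101 = 0b10000000.
P3: D(K, 0b10000000) = 0b00001010; 0b00001010 ⊕ 0b00011111 = 0b00010101.
P4: D(K, 0b00100111) = 0b10101101; 0b10101101 ⊕ 0b10000000 = 0b00101101.
P5: D(K, 0b00101010) = 0b10100000; 0b10100000 ⊕ 0b00100111 = 0b10000111.
P6: D(K, 0b11110000) = 0b01111010; 0b01111010 ⊕ 0b00101010 = 0b01010000.

P1 = 0b01010010, P2 = 0b10000000, P3 = 0b00010101, P4 = 0b00101101, P5 = 0b10000111, P6 = 0b01010000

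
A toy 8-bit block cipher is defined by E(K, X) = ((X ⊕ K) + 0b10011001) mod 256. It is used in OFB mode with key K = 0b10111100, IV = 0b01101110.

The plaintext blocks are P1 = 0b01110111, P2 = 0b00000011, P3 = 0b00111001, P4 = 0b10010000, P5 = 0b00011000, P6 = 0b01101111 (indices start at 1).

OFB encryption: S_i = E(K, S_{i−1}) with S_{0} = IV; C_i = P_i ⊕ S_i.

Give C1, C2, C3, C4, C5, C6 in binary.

C1 = 0b00011100, C2 = 0b01110011, C3 = 0b01011100, C4 = 0b11100010, C5 = 0b01111111, C6 = 0b00011011

C1: S = E(K, 0b01101110) = 0b01101011; 0b01110111 ⊕ 0b01101011 = 0b00011100.
C2: S = E(K, 0b01101011) = 0b01110000; 0b00000011 ⊕ 0b01110000 = 0b01110011.
C3: S = E(K, 0b01110000) = 0b01100101; 0b00111001 ⊕ 0b01100101 = 0b01011100.
C4: S = E(K, 0b01100101) = 0b01110010; 0b10010000 ⊕ 0b01110010 = 0b11100010.
C5: S = E(K, 0b01110010) = 0b01100111; 0b00011000 ⊕ 0b01100111 = 0b01111111.
C6: S = E(K, 0b01100111) = 0b01110100; 0b01101111 ⊕ 0b01110100 = 0b00011011.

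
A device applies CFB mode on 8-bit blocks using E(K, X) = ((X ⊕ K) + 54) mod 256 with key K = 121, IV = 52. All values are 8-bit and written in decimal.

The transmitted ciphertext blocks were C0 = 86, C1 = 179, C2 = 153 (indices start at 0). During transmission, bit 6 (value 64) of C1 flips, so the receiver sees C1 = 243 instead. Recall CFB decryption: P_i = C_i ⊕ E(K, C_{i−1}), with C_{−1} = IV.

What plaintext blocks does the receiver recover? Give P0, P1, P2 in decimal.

P0 = 213, P1 = 150, P2 = 89

Only C1 changed, to 243. In CFB, a change in C_i flips the same bit in P_i and garbles P_{i+1}. Decrypting the received ciphertext:
P0: E(K, 52) = 131; 86 ⊕ 131 = 213.
P1: E(K, 86) = 101; 243 ⊕ 101 = 150.
P2: E(K, 243) = 192; 153 ⊕ 192 = 89.
Blocks that differ from the original plaintext: P1, P2.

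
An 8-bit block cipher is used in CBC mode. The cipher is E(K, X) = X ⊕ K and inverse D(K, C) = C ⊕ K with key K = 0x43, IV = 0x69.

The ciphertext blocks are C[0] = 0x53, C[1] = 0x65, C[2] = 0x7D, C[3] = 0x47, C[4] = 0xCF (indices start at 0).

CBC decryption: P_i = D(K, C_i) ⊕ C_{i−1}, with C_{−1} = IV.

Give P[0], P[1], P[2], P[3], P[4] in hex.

P[0]: D(K, 0x53) = 0x10; 0x10 ⊕ 0x69 = 0x79.
P[1]: D(K, 0x65) = 0x26; 0x26 ⊕ 0x53 = 0x75.
P[2]: D(K, 0x7D) = 0x3E; 0x3E ⊕ 0x65 = 0x5B.
P[3]: D(K, 0x47) = 0x04; 0x04 ⊕ 0x7D = 0x79.
P[4]: D(K, 0xCF) = 0x8C; 0x8C ⊕ 0x47 = 0xCB.

P[0] = 0x79, P[1] = 0x75, P[2] = 0x5B, P[3] = 0x79, P[4] = 0xCB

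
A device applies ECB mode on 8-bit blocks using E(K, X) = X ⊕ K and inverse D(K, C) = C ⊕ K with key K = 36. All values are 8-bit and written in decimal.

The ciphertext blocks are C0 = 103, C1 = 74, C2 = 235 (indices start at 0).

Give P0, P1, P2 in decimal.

ECB decryption: P_i = D(K, C_i).
P0: D(K, 103) = 67.
P1: D(K, 74) = 110.
P2: D(K, 235) = 207.

P0 = 67, P1 = 110, P2 = 207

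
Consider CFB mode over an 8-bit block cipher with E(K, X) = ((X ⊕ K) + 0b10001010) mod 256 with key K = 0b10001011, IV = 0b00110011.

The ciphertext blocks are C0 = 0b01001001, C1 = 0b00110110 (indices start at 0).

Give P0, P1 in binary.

P0 = 0b00001011, P1 = 0b01111010

CFB decryption: P_i = C_i ⊕ E(K, C_{i−1}), with C_{−1} = IV.
P0: E(K, 0b00110011) = 0b01000010; 0b01001001 ⊕ 0b01000010 = 0b00001011.
P1: E(K, 0b01001001) = 0b01001100; 0b00110110 ⊕ 0b01001100 = 0b01111010.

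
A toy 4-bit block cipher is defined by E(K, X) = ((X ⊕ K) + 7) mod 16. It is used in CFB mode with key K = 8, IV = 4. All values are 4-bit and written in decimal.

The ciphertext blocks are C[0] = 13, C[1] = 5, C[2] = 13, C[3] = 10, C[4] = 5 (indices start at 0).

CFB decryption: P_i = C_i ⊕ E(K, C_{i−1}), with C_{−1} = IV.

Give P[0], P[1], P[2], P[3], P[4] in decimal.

P[0]: E(K, 4) = 3; 13 ⊕ 3 = 14.
P[1]: E(K, 13) = 12; 5 ⊕ 12 = 9.
P[2]: E(K, 5) = 4; 13 ⊕ 4 = 9.
P[3]: E(K, 13) = 12; 10 ⊕ 12 = 6.
P[4]: E(K, 10) = 9; 5 ⊕ 9 = 12.

P[0] = 14, P[1] = 9, P[2] = 9, P[3] = 6, P[4] = 12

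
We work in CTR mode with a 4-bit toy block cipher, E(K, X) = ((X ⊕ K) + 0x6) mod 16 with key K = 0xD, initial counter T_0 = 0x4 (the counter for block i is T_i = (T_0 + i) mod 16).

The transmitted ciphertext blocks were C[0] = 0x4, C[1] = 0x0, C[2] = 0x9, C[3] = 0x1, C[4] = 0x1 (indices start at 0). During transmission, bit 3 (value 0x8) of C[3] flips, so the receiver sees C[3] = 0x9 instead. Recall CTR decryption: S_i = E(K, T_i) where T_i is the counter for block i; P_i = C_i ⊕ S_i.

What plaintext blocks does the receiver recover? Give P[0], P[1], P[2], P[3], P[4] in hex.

Only C[3] changed, to 0x9. In CTR, a change in C_i flips the same bit in P_i only; the keystream is unaffected. Decrypting the received ciphertext:
P[0]: T = 0x4, S = E(K, T) = 0xF; 0x4 ⊕ 0xF = 0xB.
P[1]: T = 0x5, S = E(K, T) = 0xE; 0x0 ⊕ 0xE = 0xE.
P[2]: T = 0x6, S = E(K, T) = 0x1; 0x9 ⊕ 0x1 = 0x8.
P[3]: T = 0x7, S = E(K, T) = 0x0; 0x9 ⊕ 0x0 = 0x9.
P[4]: T = 0x8, S = E(K, T) = 0xB; 0x1 ⊕ 0xB = 0xA.
Blocks that differ from the original plaintext: P[3].

P[0] = 0xB, P[1] = 0xE, P[2] = 0x8, P[3] = 0x9, P[4] = 0xA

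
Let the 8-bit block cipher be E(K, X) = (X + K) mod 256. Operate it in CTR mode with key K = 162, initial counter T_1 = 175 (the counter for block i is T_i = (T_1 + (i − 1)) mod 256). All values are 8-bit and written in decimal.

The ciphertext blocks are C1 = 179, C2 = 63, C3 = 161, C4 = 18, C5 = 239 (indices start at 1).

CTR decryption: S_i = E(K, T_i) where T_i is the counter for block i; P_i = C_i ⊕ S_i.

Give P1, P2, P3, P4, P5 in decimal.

P1: T = 175, S = E(K, T) = 81; 179 ⊕ 81 = 226.
P2: T = 176, S = E(K, T) = 82; 63 ⊕ 82 = 109.
P3: T = 177, S = E(K, T) = 83; 161 ⊕ 83 = 242.
P4: T = 178, S = E(K, T) = 84; 18 ⊕ 84 = 70.
P5: T = 179, S = E(K, T) = 85; 239 ⊕ 85 = 186.

P1 = 226, P2 = 109, P3 = 242, P4 = 70, P5 = 186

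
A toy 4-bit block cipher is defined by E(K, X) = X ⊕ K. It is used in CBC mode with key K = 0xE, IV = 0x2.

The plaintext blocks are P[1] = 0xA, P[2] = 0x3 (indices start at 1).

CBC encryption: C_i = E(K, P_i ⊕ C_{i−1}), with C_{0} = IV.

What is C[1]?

C[1]: P[1] ⊕ 0x2 = 0x8; E(K, 0x8) = 0x6.

C[1] = 0x6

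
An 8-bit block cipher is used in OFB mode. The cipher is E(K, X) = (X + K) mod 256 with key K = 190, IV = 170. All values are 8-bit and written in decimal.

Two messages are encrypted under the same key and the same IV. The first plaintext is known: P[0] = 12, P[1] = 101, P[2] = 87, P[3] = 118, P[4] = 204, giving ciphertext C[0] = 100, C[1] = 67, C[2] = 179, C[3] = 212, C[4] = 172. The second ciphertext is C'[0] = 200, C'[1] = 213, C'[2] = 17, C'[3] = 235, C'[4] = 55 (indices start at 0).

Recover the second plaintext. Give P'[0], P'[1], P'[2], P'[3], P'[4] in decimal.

P'[0] = 160, P'[1] = 243, P'[2] = 245, P'[3] = 73, P'[4] = 87

In OFB with a reused IV, both messages share the same keystream S_i, so C_i ⊕ C'_i = P_i ⊕ P'_i and thus P'_i = P_i ⊕ C_i ⊕ C'_i.
P'[0]: 12 ⊕ 100 ⊕ 200 = 160.
P'[1]: 101 ⊕ 67 ⊕ 213 = 243.
P'[2]: 87 ⊕ 179 ⊕ 17 = 245.
P'[3]: 118 ⊕ 212 ⊕ 235 = 73.
P'[4]: 204 ⊕ 172 ⊕ 55 = 87.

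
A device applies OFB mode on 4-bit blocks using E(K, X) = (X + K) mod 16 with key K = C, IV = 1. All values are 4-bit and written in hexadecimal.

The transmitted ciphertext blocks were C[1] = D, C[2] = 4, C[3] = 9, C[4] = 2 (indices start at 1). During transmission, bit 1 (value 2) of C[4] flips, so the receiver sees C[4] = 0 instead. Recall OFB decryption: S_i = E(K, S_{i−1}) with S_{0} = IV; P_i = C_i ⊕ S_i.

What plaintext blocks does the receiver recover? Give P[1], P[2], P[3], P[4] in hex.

Only C[4] changed, to 0. In OFB, a change in C_i flips the same bit in P_i only; the keystream is unaffected. Decrypting the received ciphertext:
P[1]: S = E(K, 1) = D; D ⊕ D = 0.
P[2]: S = E(K, D) = 9; 4 ⊕ 9 = D.
P[3]: S = E(K, 9) = 5; 9 ⊕ 5 = C.
P[4]: S = E(K, 5) = 1; 0 ⊕ 1 = 1.
Blocks that differ from the original plaintext: P[4].

P[1] = 0, P[2] = D, P[3] = C, P[4] = 1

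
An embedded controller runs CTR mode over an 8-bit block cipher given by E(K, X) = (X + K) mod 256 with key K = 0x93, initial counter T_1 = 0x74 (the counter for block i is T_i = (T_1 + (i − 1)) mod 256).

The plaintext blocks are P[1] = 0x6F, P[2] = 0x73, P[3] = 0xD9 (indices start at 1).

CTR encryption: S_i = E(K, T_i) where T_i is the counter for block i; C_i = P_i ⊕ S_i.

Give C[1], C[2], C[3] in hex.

C[1] = 0x68, C[2] = 0x7B, C[3] = 0xD0

C[1]: T = 0x74, S = E(K, T) = 0x07; 0x6F ⊕ 0x07 = 0x68.
C[2]: T = 0x75, S = E(K, T) = 0x08; 0x73 ⊕ 0x08 = 0x7B.
C[3]: T = 0x76, S = E(K, T) = 0x09; 0xD9 ⊕ 0x09 = 0xD0.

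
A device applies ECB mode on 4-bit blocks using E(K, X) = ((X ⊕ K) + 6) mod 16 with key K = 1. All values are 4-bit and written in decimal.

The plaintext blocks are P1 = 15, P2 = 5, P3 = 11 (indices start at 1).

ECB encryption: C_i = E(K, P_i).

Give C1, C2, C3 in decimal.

C1: E(K, 15) = 4.
C2: E(K, 5) = 10.
C3: E(K, 11) = 0.

C1 = 4, C2 = 10, C3 = 0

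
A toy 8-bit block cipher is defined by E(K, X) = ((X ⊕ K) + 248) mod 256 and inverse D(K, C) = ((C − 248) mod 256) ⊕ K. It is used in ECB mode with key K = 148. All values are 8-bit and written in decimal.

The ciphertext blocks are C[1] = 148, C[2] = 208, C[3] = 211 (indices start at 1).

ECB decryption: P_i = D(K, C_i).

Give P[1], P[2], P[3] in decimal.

P[1]: D(K, 148) = 8.
P[2]: D(K, 208) = 76.
P[3]: D(K, 211) = 79.

P[1] = 8, P[2] = 76, P[3] = 79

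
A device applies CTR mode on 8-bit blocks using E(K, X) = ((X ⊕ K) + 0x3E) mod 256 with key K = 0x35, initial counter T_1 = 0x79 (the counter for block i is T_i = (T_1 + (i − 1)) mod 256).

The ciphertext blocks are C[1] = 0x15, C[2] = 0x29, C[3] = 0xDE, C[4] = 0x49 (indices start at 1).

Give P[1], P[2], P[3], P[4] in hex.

CTR decryption: S_i = E(K, T_i) where T_i is the counter for block i; P_i = C_i ⊕ S_i.
P[1]: T = 0x79, S = E(K, T) = 0x8A; 0x15 ⊕ 0x8A = 0x9F.
P[2]: T = 0x7A, S = E(K, T) = 0x8D; 0x29 ⊕ 0x8D = 0xA4.
P[3]: T = 0x7B, S = E(K, T) = 0x8C; 0xDE ⊕ 0x8C = 0x52.
P[4]: T = 0x7C, S = E(K, T) = 0x87; 0x49 ⊕ 0x87 = 0xCE.

P[1] = 0x9F, P[2] = 0xA4, P[3] = 0x52, P[4] = 0xCE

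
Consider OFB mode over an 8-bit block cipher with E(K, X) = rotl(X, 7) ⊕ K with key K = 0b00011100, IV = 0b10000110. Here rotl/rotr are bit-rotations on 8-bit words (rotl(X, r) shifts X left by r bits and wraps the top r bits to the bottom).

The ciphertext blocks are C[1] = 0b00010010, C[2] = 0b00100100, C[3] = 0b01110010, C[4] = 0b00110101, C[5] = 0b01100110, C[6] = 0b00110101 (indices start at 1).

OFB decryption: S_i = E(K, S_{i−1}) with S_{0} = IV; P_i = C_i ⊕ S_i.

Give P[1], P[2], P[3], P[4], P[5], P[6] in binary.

P[1]: S = E(K, 0b10000110) = 0b01011111; 0b00010010 ⊕ 0b01011111 = 0b01001101.
P[2]: S = E(K, 0b01011111) = 0b10110011; 0b00100100 ⊕ 0b10110011 = 0b10010111.
P[3]: S = E(K, 0b10110011) = 0b11000101; 0b01110010 ⊕ 0b11000101 = 0b10110111.
P[4]: S = E(K, 0b11000101) = 0b11111110; 0b00110101 ⊕ 0b11111110 = 0b11001011.
P[5]: S = E(K, 0b11111110) = 0b01100011; 0b01100110 ⊕ 0b01100011 = 0b00000101.
P[6]: S = E(K, 0b01100011) = 0b10101101; 0b00110101 ⊕ 0b10101101 = 0b10011000.

P[1] = 0b01001101, P[2] = 0b10010111, P[3] = 0b10110111, P[4] = 0b11001011, P[5] = 0b00000101, P[6] = 0b10011000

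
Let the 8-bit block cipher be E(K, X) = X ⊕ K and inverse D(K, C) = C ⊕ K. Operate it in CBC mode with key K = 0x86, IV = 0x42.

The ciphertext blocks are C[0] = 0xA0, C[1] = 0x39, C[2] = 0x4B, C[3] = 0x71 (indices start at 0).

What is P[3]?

CBC decryption: P_i = D(K, C_i) ⊕ C_{i−1}, with C_{−1} = IV.
P[3]: D(K, 0x71) = 0xF7; 0xF7 ⊕ 0x4B = 0xBC.

P[3] = 0xBC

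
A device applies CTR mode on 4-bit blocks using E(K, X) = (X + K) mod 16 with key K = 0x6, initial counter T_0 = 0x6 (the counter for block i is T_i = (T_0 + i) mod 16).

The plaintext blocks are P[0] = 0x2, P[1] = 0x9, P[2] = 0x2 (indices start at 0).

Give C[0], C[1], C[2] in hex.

CTR encryption: S_i = E(K, T_i) where T_i is the counter for block i; C_i = P_i ⊕ S_i.
C[0]: T = 0x6, S = E(K, T) = 0xC; 0x2 ⊕ 0xC = 0xE.
C[1]: T = 0x7, S = E(K, T) = 0xD; 0x9 ⊕ 0xD = 0x4.
C[2]: T = 0x8, S = E(K, T) = 0xE; 0x2 ⊕ 0xE = 0xC.

C[0] = 0xE, C[1] = 0x4, C[2] = 0xC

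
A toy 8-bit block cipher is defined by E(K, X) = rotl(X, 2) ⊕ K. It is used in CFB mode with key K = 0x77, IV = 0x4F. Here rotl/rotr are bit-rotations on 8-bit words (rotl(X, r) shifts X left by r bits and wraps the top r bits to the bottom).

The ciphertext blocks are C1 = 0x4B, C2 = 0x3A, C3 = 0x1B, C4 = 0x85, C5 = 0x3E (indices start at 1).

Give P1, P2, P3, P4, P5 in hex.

CFB decryption: P_i = C_i ⊕ E(K, C_{i−1}), with C_{0} = IV.
P1: E(K, 0x4F) = 0x4A; 0x4B ⊕ 0x4A = 0x01.
P2: E(K, 0x4B) = 0x5A; 0x3A ⊕ 0x5A = 0x60.
P3: E(K, 0x3A) = 0x9F; 0x1B ⊕ 0x9F = 0x84.
P4: E(K, 0x1B) = 0x1B; 0x85 ⊕ 0x1B = 0x9E.
P5: E(K, 0x85) = 0x61; 0x3E ⊕ 0x61 = 0x5F.

P1 = 0x01, P2 = 0x60, P3 = 0x84, P4 = 0x9E, P5 = 0x5F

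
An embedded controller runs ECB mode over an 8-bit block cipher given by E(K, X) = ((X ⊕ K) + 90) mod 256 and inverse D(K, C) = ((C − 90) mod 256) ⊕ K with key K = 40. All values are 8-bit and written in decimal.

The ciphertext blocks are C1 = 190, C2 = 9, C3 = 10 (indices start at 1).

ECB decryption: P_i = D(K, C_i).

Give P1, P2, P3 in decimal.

P1: D(K, 190) = 76.
P2: D(K, 9) = 135.
P3: D(K, 10) = 152.

P1 = 76, P2 = 135, P3 = 152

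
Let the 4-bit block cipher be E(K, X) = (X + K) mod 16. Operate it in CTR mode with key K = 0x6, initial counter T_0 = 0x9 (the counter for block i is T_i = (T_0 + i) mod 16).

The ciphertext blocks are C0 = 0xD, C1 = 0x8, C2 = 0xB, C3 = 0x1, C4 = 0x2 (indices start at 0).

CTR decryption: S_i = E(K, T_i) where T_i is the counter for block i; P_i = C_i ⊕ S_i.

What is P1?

P1 = 0x8

P1: T = 0xA, S = E(K, T) = 0x0; 0x8 ⊕ 0x0 = 0x8.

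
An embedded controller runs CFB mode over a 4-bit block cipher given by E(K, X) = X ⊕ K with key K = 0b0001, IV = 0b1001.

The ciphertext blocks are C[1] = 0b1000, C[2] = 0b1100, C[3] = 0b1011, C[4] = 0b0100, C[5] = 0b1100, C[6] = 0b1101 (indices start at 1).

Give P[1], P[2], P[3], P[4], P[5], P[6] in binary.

CFB decryption: P_i = C_i ⊕ E(K, C_{i−1}), with C_{0} = IV.
P[1]: E(K, 0b1001) = 0b1000; 0b1000 ⊕ 0b1000 = 0b0000.
P[2]: E(K, 0b1000) = 0b1001; 0b1100 ⊕ 0b1001 = 0b0101.
P[3]: E(K, 0b1100) = 0b1101; 0b1011 ⊕ 0b1101 = 0b0110.
P[4]: E(K, 0b1011) = 0b1010; 0b0100 ⊕ 0b1010 = 0b1110.
P[5]: E(K, 0b0100) = 0b0101; 0b1100 ⊕ 0b0101 = 0b1001.
P[6]: E(K, 0b1100) = 0b1101; 0b1101 ⊕ 0b1101 = 0b0000.

P[1] = 0b0000, P[2] = 0b0101, P[3] = 0b0110, P[4] = 0b1110, P[5] = 0b1001, P[6] = 0b0000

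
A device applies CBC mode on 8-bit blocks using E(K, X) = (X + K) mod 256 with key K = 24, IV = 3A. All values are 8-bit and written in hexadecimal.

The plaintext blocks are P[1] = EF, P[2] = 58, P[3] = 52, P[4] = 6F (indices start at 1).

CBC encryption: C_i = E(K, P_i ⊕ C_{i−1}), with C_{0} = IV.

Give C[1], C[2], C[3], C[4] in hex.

C[1]: P[1] ⊕ 3A = D5; E(K, D5) = F9.
C[2]: P[2] ⊕ F9 = A1; E(K, A1) = C5.
C[3]: P[3] ⊕ C5 = 97; E(K, 97) = BB.
C[4]: P[4] ⊕ BB = D4; E(K, D4) = F8.

C[1] = F9, C[2] = C5, C[3] = BB, C[4] = F8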